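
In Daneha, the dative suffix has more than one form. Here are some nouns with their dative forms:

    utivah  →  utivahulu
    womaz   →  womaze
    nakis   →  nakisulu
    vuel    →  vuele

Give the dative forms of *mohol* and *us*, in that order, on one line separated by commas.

mohole, usulu

The suffix is conditioned by the final consonant: -ulu when the stem ends in a voiceless consonant (*utivah*, *nakis*); -e when the stem ends in a voiced consonant (*womaz*, *vuel*).
*mohol*: final consonant = /l/, voiced → -e → *mohole*.
*us*: final consonant = /s/, voiceless → -ulu → *usulu*.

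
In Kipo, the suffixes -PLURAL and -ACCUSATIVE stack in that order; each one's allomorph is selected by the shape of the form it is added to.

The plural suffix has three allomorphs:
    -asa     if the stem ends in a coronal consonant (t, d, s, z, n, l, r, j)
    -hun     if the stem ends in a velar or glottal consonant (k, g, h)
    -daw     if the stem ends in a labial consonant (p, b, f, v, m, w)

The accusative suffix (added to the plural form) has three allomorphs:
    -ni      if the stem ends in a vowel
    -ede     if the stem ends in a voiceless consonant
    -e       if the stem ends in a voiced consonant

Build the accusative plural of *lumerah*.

*lumerah*: final consonant = /h/, velar/glottal → -hun → *lumerahhun*.
The plural form *lumerahhun* — final sound /n/ (a voiced consonant) → -e → *lumerahhune*.

lumerahhune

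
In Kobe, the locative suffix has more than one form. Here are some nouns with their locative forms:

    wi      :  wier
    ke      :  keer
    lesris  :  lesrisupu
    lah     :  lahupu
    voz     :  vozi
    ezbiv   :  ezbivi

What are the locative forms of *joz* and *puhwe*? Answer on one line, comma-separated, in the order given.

jozi, puhweer

The suffix is conditioned by the final sound: -upu when the stem ends in a voiceless consonant (*lesris*, *lah*); -i when the stem ends in a voiced consonant (*voz*, *ezbiv*); -er when the stem ends in a vowel (*wi*, *ke*).
*joz*: final sound = /z/, a voiced consonant → -i → *jozi*.
Since the final sound of *puhwe* is /e/ (a vowel), it takes -er, giving *puhweer*.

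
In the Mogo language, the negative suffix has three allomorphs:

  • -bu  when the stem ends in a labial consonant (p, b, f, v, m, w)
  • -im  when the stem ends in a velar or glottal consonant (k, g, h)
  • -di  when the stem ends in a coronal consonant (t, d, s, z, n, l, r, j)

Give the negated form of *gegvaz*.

*gegvaz* — final consonant /z/ (coronal) → -di → *gegvazdi*.

gegvazdi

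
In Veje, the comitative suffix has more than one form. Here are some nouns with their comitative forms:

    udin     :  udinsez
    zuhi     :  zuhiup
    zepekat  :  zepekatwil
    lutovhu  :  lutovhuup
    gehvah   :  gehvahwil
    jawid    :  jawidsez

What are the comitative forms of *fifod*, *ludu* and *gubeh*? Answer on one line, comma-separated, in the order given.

The suffix is conditioned by the final sound: -wil when the stem ends in a voiceless consonant (*zepekat*, *gehvah*); -sez when the stem ends in a voiced consonant (*udin*, *jawid*); -up when the stem ends in a vowel (*zuhi*, *lutovhu*).
*fifod*: final sound = /d/, a voiced consonant → -sez → *fifodsez*.
*ludu*: final sound = /u/, a vowel → -up → *luduup*.
The final sound of *gubeh* is /h/, which is a voiceless consonant, so the suffix is -wil, giving *gubehwil*.

fifodsez, luduup, gubehwil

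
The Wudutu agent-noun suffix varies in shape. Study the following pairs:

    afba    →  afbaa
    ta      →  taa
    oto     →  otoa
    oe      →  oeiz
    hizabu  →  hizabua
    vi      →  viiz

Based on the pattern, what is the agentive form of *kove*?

koveiz

The suffix is conditioned by the last vowel: -iz when the last vowel of the stem is a front vowel (*oe*, *vi*); -a when the last vowel of the stem is a back vowel (*afba*, *ta*, *oto*, *hizabu*).
*kove* — last vowel /e/ (a front vowel) → -iz → *koveiz*.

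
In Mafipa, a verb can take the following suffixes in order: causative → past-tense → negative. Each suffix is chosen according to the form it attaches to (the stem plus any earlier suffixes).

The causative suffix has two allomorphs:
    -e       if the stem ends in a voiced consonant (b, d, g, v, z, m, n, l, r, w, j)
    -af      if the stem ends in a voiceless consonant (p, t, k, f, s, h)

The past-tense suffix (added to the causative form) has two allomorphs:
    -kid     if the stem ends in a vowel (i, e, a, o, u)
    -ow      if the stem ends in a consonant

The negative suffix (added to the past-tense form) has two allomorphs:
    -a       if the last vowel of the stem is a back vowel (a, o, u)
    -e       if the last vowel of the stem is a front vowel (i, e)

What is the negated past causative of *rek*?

rekafowa

*rek*: final consonant = /k/, voiceless → -af → *rekaf*.
Since the final sound of the causative form *rekaf* is /f/ (a consonant), it takes -ow, giving *rekafow*.
The last vowel of the past-tense form *rekafow* is /o/, which is a back vowel, so the negative suffix is -a, giving *rekafowa*.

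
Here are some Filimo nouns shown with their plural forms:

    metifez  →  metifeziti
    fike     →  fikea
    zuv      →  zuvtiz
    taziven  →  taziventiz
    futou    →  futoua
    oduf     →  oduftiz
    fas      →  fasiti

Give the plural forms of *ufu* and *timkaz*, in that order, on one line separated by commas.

ufua, timkaziti

The alternation tracks the final sound of the stem — -iti when the stem ends in a sibilant (*metifez*, *fas*); -tiz when the stem ends in a non-sibilant consonant (*zuv*, *taziven*, *oduf*); -a when the stem ends in a vowel (*fike*, *futou*).
*ufu*: final sound = /u/, a vowel → -a → *ufua*.
*timkaz*: final sound = /z/, a sibilant → -iti → *timkaziti*.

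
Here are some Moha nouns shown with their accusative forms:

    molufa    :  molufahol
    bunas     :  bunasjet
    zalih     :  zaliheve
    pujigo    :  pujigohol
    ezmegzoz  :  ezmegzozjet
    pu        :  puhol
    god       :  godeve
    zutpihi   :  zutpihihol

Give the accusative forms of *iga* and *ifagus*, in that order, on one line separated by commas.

Looking at the final sound of each stem: -jet when the stem ends in a sibilant (*bunas*, *ezmegzoz*); -eve when the stem ends in a non-sibilant consonant (*zalih*, *god*); -hol when the stem ends in a vowel (*molufa*, *pujigo*, *pu*, *zutpihi*).
*iga*: final sound = /a/, a vowel → -hol → *igahol*.
*ifagus* — final sound /s/ (a sibilant) → -jet → *ifagusjet*.

igahol, ifagusjet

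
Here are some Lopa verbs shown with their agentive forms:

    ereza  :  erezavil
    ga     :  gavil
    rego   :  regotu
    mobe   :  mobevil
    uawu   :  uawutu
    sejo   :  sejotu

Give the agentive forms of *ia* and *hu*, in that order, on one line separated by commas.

Looking at the last vowel of each stem: -tu when the last vowel of the stem is a rounded vowel (*rego*, *uawu*, *sejo*); -vil when the last vowel of the stem is an unrounded vowel (*ereza*, *ga*, *mobe*).
Since the last vowel of *ia* is /a/ (an unrounded vowel), it takes -vil, giving *iavil*.
Since the last vowel of *hu* is /u/ (a rounded vowel), it takes -tu, giving *hutu*.

iavil, hutu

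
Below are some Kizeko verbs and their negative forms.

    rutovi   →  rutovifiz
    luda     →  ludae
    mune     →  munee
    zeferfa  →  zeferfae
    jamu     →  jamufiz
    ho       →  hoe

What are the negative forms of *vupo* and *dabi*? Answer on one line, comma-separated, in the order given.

vupoe, dabifiz

The alternation tracks the last vowel of the stem — -fiz when the last vowel of the stem is a high vowel (*rutovi*, *jamu*); -e when the last vowel of the stem is a non-high vowel (*luda*, *mune*, *zeferfa*, *ho*).
*vupo*: last vowel = /o/, a non-high vowel → -e → *vupoe*.
*dabi* — last vowel /i/ (a high vowel) → -fiz → *dabifiz*.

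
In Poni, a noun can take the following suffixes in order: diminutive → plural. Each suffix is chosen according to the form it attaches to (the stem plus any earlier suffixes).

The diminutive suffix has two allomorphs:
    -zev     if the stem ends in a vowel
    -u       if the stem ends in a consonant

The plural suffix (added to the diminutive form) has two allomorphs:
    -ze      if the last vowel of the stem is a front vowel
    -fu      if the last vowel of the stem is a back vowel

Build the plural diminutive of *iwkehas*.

iwkehasufu

*iwkehas*: final sound = /s/, a consonant → -u → *iwkehasu*.
The diminutive form *iwkehasu*: last vowel = /u/, a back vowel → -fu → *iwkehasufu*.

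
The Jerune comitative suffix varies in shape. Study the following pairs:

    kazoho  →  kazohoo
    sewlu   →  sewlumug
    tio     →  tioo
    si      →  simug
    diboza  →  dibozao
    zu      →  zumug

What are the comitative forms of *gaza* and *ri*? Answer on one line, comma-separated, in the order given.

Looking at the last vowel of each stem: -mug when the last vowel of the stem is a high vowel (*sewlu*, *si*, *zu*); -o when the last vowel of the stem is a non-high vowel (*kazoho*, *tio*, *diboza*).
*gaza* — last vowel /a/ (a non-high vowel) → -o → *gazao*.
Since the last vowel of *ri* is /i/ (a high vowel), it takes -mug, giving *rimug*.

gazao, rimug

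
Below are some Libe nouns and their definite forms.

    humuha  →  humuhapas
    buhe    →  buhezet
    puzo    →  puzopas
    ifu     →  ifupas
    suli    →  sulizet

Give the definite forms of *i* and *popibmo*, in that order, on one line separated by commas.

The pattern is front/back vowel harmony: -zet when the last vowel of the stem is a front vowel (*buhe*, *suli*); -pas when the last vowel of the stem is a back vowel (*humuha*, *puzo*, *ifu*).
*i*: last vowel = /i/, a front vowel → -zet → *izet*.
Since the last vowel of *popibmo* is /o/ (a back vowel), it takes -pas, giving *popibmopas*.

izet, popibmopas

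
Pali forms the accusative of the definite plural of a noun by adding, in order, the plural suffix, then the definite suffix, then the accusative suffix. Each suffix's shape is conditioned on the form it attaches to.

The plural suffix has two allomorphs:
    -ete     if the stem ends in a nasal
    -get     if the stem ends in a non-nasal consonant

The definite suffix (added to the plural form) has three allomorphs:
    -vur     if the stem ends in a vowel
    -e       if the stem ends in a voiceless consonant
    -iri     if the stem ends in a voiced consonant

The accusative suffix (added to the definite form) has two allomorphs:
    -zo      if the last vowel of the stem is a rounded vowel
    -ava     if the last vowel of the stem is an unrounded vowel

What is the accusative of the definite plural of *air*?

airgeteava

The final consonant of *air* is /r/, which is non-nasal, so the plural suffix is -get, giving *airget*.
The final sound of the plural form *airget* is /t/, which is a voiceless consonant, so the definite suffix is -e, giving *airgete*.
The last vowel of the definite form *airgete* is /e/, which is an unrounded vowel, so the accusative suffix is -ava, giving *airgeteava*.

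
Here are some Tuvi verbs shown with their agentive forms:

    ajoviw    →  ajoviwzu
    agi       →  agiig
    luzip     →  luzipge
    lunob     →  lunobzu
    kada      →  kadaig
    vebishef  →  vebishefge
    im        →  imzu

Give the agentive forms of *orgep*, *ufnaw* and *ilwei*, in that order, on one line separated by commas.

orgepge, ufnawzu, ilweiig

The alternation tracks the final sound of the stem — -ge when the stem ends in a voiceless consonant (*luzip*, *vebishef*); -zu when the stem ends in a voiced consonant (*ajoviw*, *lunob*, *im*); -ig when the stem ends in a vowel (*agi*, *kada*).
*orgep* — final sound /p/ (a voiceless consonant) → -ge → *orgepge*.
*ufnaw* — final sound /w/ (a voiced consonant) → -zu → *ufnawzu*.
*ilwei* — final sound /i/ (a vowel) → -ig → *ilweiig*.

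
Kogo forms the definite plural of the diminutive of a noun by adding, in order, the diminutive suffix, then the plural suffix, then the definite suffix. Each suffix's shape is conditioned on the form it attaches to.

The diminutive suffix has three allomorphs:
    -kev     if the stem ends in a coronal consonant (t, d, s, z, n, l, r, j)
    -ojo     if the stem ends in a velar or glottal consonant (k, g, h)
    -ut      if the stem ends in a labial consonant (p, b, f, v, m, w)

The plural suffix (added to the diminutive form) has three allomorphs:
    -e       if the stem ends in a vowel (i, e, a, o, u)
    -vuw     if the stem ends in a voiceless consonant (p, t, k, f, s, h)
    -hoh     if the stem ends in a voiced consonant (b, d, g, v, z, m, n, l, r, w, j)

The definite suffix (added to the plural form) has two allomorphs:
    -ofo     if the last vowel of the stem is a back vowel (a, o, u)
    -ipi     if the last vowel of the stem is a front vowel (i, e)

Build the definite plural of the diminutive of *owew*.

*owew* — final consonant /w/ (labial) → -ut → *owewut*.
Since the final sound of the diminutive form *owewut* is /t/ (a voiceless consonant), it takes -vuw, giving *owewutvuw*.
The plural form *owewutvuw* — last vowel /u/ (a back vowel) → -ofo → *owewutvuwofo*.

owewutvuwofo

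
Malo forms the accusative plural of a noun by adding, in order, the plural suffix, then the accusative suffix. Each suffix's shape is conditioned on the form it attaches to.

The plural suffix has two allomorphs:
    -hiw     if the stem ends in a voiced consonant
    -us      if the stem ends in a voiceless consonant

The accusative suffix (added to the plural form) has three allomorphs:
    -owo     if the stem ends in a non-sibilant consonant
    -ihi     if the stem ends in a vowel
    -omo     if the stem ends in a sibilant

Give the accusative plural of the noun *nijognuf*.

nijognufusomo

The final consonant of *nijognuf* is /f/, which is voiceless, so the plural suffix is -us, giving *nijognufus*.
Since the final sound of the plural form *nijognufus* is /s/ (a sibilant), it takes -omo, giving *nijognufusomo*.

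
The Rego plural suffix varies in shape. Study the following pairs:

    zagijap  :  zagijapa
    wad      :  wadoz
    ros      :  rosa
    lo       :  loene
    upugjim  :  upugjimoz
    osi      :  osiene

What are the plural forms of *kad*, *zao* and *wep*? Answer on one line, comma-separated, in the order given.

kadoz, zaoene, wepa

The pattern is voicing of the final sound: -a when the stem ends in a voiceless consonant (*zagijap*, *ros*); -oz when the stem ends in a voiced consonant (*wad*, *upugjim*); -ene when the stem ends in a vowel (*lo*, *osi*).
The final sound of *kad* is /d/, which is a voiced consonant, so the suffix is -oz, giving *kadoz*.
The final sound of *zao* is /o/, which is a vowel, so the suffix is -ene, giving *zaoene*.
Since the final sound of *wep* is /p/ (a voiceless consonant), it takes -a, giving *wepa*.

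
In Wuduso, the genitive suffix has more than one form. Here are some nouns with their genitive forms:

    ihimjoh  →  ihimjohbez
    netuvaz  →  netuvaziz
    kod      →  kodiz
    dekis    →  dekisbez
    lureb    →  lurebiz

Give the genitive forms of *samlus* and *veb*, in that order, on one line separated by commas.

samlusbez, vebiz

The pattern is voicing of the final consonant: -bez when the stem ends in a voiceless consonant (*ihimjoh*, *dekis*); -iz when the stem ends in a voiced consonant (*netuvaz*, *kod*, *lureb*).
*samlus*: final consonant = /s/, voiceless → -bez → *samlusbez*.
Since the final consonant of *veb* is /b/ (voiced), it takes -iz, giving *vebiz*.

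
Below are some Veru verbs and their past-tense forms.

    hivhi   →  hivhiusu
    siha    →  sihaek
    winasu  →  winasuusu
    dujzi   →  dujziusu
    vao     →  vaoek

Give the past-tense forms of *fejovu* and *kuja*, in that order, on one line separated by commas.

The suffix is conditioned by the last vowel: -usu when the last vowel of the stem is a high vowel (*hivhi*, *winasu*, *dujzi*); -ek when the last vowel of the stem is a non-high vowel (*siha*, *vao*).
*fejovu* — last vowel /u/ (a high vowel) → -usu → *fejovuusu*.
The last vowel of *kuja* is /a/, which is a non-high vowel, so the suffix is -ek, giving *kujaek*.

fejovuusu, kujaek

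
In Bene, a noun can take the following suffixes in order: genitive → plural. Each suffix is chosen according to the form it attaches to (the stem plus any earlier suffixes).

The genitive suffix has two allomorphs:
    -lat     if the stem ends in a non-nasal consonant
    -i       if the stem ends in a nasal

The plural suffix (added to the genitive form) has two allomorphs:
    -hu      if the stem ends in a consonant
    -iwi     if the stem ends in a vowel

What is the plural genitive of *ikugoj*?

ikugojlathu

*ikugoj*: final consonant = /j/, non-nasal → -lat → *ikugojlat*.
The final sound of the genitive form *ikugojlat* is /t/, which is a consonant, so the plural suffix is -hu, giving *ikugojlathu*.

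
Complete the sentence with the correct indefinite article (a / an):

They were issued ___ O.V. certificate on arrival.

an

The indefinite article is chosen by the initial *sound* of the following word, not its spelling.
The initialism *O.V.* is read letter by letter; the first letter, O, is pronounced /oʊ/, which begins with a vowel sound.
So the article is *an*: They were issued an O.V. certificate on arrival.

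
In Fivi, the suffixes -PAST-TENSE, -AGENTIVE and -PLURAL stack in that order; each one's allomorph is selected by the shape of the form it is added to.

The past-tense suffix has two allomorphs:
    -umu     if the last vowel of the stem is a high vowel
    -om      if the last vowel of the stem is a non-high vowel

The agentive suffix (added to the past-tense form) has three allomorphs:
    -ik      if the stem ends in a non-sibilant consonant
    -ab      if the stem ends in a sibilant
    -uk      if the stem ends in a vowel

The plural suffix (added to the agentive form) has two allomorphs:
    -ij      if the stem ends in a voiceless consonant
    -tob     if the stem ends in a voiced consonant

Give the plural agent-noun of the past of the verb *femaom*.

*femaom* — last vowel /o/ (a non-high vowel) → -om → *femaomom*.
The final sound of the past-tense form *femaomom* is /m/, which is a non-sibilant consonant, so the agentive suffix is -ik, giving *femaomomik*.
Since the final consonant of the agentive form *femaomomik* is /k/ (voiceless), it takes -ij, giving *femaomomikij*.

femaomomikij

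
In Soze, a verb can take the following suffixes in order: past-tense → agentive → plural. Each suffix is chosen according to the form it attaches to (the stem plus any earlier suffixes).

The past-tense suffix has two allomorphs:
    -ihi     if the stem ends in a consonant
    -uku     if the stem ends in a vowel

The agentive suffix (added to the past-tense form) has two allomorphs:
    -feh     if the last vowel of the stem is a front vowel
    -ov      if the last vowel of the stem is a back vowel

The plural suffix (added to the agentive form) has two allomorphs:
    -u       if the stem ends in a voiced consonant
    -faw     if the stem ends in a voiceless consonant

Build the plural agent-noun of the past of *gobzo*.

*gobzo* — final sound /o/ (a vowel) → -uku → *gobzouku*.
Since the last vowel of the past-tense form *gobzouku* is /u/ (a back vowel), it takes -ov, giving *gobzoukuov*.
The final consonant of the agentive form *gobzoukuov* is /v/, which is voiced, so the plural suffix is -u, giving *gobzoukuovu*.

gobzoukuovu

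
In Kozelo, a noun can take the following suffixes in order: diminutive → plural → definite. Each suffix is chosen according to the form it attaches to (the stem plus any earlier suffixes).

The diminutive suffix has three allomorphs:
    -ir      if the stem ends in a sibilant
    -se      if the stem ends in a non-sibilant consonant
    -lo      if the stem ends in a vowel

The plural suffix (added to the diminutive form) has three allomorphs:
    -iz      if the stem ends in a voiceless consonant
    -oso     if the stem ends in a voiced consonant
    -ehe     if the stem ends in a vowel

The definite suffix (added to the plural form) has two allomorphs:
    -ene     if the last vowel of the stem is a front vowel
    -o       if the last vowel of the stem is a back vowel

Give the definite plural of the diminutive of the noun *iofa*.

iofaloeheene

Since the final sound of *iofa* is /a/ (a vowel), it takes -lo, giving *iofalo*.
Since the final sound of the diminutive form *iofalo* is /o/ (a vowel), it takes -ehe, giving *iofaloehe*.
The plural form *iofaloehe* — last vowel /e/ (a front vowel) → -ene → *iofaloeheene*.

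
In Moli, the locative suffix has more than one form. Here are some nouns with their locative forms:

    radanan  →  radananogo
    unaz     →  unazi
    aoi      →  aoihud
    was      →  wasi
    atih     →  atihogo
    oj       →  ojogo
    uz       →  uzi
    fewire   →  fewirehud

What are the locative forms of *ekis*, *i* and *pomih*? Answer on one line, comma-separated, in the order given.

ekisi, ihud, pomihogo

Looking at the final sound of each stem: -i when the stem ends in a sibilant (*unaz*, *was*, *uz*); -ogo when the stem ends in a non-sibilant consonant (*radanan*, *atih*, *oj*); -hud when the stem ends in a vowel (*aoi*, *fewire*).
The final sound of *ekis* is /s/, which is a sibilant, so the suffix is -i, giving *ekisi*.
*i* — final sound /i/ (a vowel) → -hud → *ihud*.
Since the final sound of *pomih* is /h/ (a non-sibilant consonant), it takes -ogo, giving *pomihogo*.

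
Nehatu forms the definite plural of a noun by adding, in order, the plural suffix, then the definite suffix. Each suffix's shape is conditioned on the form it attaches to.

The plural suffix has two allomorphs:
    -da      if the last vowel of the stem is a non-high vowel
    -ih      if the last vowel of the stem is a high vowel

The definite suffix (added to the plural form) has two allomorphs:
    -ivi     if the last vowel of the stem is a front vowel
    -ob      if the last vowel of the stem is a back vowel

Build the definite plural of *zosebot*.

*zosebot*: last vowel = /o/, a non-high vowel → -da → *zosebotda*.
The plural form *zosebotda*: last vowel = /a/, a back vowel → -ob → *zosebotdaob*.

zosebotdaob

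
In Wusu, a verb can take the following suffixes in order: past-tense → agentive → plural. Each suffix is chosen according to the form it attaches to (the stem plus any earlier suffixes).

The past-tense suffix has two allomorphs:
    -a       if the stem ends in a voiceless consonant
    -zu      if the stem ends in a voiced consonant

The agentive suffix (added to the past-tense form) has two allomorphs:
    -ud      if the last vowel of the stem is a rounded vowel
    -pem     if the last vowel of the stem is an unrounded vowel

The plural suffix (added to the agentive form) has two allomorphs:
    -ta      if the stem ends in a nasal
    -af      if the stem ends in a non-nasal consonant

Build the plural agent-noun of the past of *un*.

*un* — final consonant /n/ (voiced) → -zu → *unzu*.
The last vowel of the past-tense form *unzu* is /u/, which is a rounded vowel, so the agentive suffix is -ud, giving *unzuud*.
Since the final consonant of the agentive form *unzuud* is /d/ (non-nasal), it takes -af, giving *unzuudaf*.

unzuudaf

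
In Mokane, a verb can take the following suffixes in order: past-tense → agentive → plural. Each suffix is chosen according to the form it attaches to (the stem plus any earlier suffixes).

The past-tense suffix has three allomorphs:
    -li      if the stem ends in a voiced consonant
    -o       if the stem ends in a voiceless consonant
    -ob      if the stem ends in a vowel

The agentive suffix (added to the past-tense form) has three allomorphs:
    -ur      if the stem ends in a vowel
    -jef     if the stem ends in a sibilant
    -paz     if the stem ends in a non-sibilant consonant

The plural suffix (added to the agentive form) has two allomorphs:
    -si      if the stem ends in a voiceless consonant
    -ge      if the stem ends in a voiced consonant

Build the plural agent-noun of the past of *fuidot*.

Since the final sound of *fuidot* is /t/ (a voiceless consonant), it takes -o, giving *fuidoto*.
The past-tense form *fuidoto* — final sound /o/ (a vowel) → -ur → *fuidotour*.
The agentive form *fuidotour*: final consonant = /r/, voiced → -ge → *fuidotourge*.

fuidotourge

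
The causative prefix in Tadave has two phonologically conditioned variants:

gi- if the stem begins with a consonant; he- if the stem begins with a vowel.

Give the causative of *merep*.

*merep* — first sound /m/ (a consonant) → gi- → *gimerep*.

gimerep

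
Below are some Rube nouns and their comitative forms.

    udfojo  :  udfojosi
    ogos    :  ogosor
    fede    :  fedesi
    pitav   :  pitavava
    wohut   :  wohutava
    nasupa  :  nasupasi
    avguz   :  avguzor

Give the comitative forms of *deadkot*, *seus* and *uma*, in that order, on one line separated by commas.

Looking at the final sound of each stem: -or when the stem ends in a sibilant (*ogos*, *avguz*); -ava when the stem ends in a non-sibilant consonant (*pitav*, *wohut*); -si when the stem ends in a vowel (*udfojo*, *fede*, *nasupa*).
Since the final sound of *deadkot* is /t/ (a non-sibilant consonant), it takes -ava, giving *deadkotava*.
Since the final sound of *seus* is /s/ (a sibilant), it takes -or, giving *seusor*.
*uma* — final sound /a/ (a vowel) → -si → *umasi*.

deadkotava, seusor, umasi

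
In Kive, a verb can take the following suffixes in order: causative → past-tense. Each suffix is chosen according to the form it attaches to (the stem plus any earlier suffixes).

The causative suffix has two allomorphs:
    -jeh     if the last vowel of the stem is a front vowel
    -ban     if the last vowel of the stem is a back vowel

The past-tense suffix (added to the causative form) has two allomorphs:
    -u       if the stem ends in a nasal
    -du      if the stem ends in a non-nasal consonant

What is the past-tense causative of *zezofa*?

zezofabanu

Since the last vowel of *zezofa* is /a/ (a back vowel), it takes -ban, giving *zezofaban*.
Since the final consonant of the causative form *zezofaban* is /n/ (a nasal), it takes -u, giving *zezofabanu*.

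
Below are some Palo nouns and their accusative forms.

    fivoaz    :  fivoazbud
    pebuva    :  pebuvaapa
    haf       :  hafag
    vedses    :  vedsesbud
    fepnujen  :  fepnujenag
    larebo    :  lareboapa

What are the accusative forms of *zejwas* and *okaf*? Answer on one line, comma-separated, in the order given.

zejwasbud, okafag

The pattern is sibilance of the final sound: -bud when the stem ends in a sibilant (*fivoaz*, *vedses*); -ag when the stem ends in a non-sibilant consonant (*haf*, *fepnujen*); -apa when the stem ends in a vowel (*pebuva*, *larebo*).
*zejwas*: final sound = /s/, a sibilant → -bud → *zejwasbud*.
*okaf* — final sound /f/ (a non-sibilant consonant) → -ag → *okafag*.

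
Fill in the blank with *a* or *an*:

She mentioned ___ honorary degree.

The indefinite article is chosen by the initial *sound* of the following word, not its spelling.
*honorary* begins with the sound /ɒ/ (silent h) — a vowel sound.
So the article is *an*: She mentioned an honorary degree.

an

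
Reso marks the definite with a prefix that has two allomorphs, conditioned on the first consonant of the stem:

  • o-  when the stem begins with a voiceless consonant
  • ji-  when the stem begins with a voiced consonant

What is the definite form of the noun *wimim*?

Since the first consonant of *wimim* is /w/ (voiced), it takes ji-, giving *jiwimim*.

jiwimim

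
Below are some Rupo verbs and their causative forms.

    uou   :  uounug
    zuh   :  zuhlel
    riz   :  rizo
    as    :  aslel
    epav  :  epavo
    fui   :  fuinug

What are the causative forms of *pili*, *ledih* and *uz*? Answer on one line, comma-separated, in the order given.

pilinug, ledihlel, uzo

The suffix is conditioned by the final sound: -lel when the stem ends in a voiceless consonant (*zuh*, *as*); -o when the stem ends in a voiced consonant (*riz*, *epav*); -nug when the stem ends in a vowel (*uou*, *fui*).
The final sound of *pili* is /i/, which is a vowel, so the suffix is -nug, giving *pilinug*.
The final sound of *ledih* is /h/, which is a voiceless consonant, so the suffix is -lel, giving *ledihlel*.
*uz*: final sound = /z/, a voiced consonant → -o → *uzo*.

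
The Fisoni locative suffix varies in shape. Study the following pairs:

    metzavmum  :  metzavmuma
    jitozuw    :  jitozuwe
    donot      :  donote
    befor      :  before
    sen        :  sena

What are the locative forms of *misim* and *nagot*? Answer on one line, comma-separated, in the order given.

misima, nagote

The alternation tracks the final consonant of the stem — -a when the stem ends in a nasal (*metzavmum*, *sen*); -e when the stem ends in a non-nasal consonant (*jitozuw*, *donot*, *befor*).
*misim* — final consonant /m/ (a nasal) → -a → *misima*.
The final consonant of *nagot* is /t/, which is non-nasal, so the suffix is -e, giving *nagote*.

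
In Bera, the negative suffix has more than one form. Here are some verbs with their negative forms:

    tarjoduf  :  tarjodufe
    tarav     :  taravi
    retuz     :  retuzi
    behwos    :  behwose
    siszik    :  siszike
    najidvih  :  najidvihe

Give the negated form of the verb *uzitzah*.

The suffix is conditioned by the final consonant: -e when the stem ends in a voiceless consonant (*tarjoduf*, *behwos*, *siszik*, *najidvih*); -i when the stem ends in a voiced consonant (*tarav*, *retuz*).
*uzitzah* — final consonant /h/ (voiceless) → -e → *uzitzahe*.

uzitzahe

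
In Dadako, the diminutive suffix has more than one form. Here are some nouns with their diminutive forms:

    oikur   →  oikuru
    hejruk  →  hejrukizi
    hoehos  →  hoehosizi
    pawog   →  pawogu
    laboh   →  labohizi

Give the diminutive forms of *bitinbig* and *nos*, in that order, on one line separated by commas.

The pattern is voicing of the final consonant: -izi when the stem ends in a voiceless consonant (*hejruk*, *hoehos*, *laboh*); -u when the stem ends in a voiced consonant (*oikur*, *pawog*).
The final consonant of *bitinbig* is /g/, which is voiced, so the suffix is -u, giving *bitinbigu*.
*nos* — final consonant /s/ (voiceless) → -izi → *nosizi*.

bitinbigu, nosizi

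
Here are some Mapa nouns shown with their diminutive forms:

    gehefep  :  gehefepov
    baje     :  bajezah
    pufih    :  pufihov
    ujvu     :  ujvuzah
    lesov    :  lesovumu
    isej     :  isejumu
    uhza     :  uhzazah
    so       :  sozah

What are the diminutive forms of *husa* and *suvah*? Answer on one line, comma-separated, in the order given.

husazah, suvahov

The alternation tracks the final sound of the stem — -ov when the stem ends in a voiceless consonant (*gehefep*, *pufih*); -umu when the stem ends in a voiced consonant (*lesov*, *isej*); -zah when the stem ends in a vowel (*baje*, *ujvu*, *uhza*, *so*).
*husa*: final sound = /a/, a vowel → -zah → *husazah*.
Since the final sound of *suvah* is /h/ (a voiceless consonant), it takes -ov, giving *suvahov*.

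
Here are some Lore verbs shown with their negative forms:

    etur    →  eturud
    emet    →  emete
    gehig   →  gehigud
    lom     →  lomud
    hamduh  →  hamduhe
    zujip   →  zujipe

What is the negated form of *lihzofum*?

The suffix is conditioned by the final consonant: -e when the stem ends in a voiceless consonant (*emet*, *hamduh*, *zujip*); -ud when the stem ends in a voiced consonant (*etur*, *gehig*, *lom*).
Since the final consonant of *lihzofum* is /m/ (voiced), it takes -ud, giving *lihzofumud*.

lihzofumud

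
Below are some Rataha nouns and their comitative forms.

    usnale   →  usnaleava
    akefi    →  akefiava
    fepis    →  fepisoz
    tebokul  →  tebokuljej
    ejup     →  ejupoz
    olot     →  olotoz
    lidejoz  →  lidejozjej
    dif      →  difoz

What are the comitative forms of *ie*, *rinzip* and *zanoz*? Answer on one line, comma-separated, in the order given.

The pattern is voicing of the final sound: -oz when the stem ends in a voiceless consonant (*fepis*, *ejup*, *olot*, *dif*); -jej when the stem ends in a voiced consonant (*tebokul*, *lidejoz*); -ava when the stem ends in a vowel (*usnale*, *akefi*).
The final sound of *ie* is /e/, which is a vowel, so the suffix is -ava, giving *ieava*.
Since the final sound of *rinzip* is /p/ (a voiceless consonant), it takes -oz, giving *rinzipoz*.
The final sound of *zanoz* is /z/, which is a voiced consonant, so the suffix is -jej, giving *zanozjej*.

ieava, rinzipoz, zanozjej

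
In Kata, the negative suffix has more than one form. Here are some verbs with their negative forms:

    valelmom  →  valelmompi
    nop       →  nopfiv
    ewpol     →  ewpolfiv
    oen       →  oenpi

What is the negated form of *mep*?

mepfiv

The alternation tracks the final consonant of the stem — -pi when the stem ends in a nasal (*valelmom*, *oen*); -fiv when the stem ends in a non-nasal consonant (*nop*, *ewpol*).
The final consonant of *mep* is /p/, which is non-nasal, so the suffix is -fiv, giving *mepfiv*.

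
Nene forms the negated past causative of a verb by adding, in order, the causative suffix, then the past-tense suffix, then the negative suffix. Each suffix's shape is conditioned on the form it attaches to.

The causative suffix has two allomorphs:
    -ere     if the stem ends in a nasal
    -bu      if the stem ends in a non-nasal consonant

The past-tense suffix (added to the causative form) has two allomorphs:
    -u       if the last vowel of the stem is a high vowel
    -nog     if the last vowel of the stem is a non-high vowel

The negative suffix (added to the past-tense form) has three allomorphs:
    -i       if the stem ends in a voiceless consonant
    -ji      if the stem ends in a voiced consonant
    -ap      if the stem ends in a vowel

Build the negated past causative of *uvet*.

uvetbuuap

*uvet* — final consonant /t/ (non-nasal) → -bu → *uvetbu*.
The causative form *uvetbu* — last vowel /u/ (a high vowel) → -u → *uvetbuu*.
The final sound of the past-tense form *uvetbuu* is /u/, which is a vowel, so the negative suffix is -ap, giving *uvetbuuap*.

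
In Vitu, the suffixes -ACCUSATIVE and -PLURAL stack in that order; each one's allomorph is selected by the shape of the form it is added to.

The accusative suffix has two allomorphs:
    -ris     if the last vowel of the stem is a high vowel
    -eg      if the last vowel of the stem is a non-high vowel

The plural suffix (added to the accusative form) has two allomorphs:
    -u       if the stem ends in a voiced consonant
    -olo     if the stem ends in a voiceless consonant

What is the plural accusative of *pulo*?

Since the last vowel of *pulo* is /o/ (a non-high vowel), it takes -eg, giving *puloeg*.
The accusative form *puloeg* — final consonant /g/ (voiced) → -u → *puloegu*.

puloegu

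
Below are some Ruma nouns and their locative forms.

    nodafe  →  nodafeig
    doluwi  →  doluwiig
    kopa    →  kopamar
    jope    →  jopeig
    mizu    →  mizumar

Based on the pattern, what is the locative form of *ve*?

veig

The alternation tracks the last vowel of the stem — -ig when the last vowel of the stem is a front vowel (*nodafe*, *doluwi*, *jope*); -mar when the last vowel of the stem is a back vowel (*kopa*, *mizu*).
The last vowel of *ve* is /e/, which is a front vowel, so the suffix is -ig, giving *veig*.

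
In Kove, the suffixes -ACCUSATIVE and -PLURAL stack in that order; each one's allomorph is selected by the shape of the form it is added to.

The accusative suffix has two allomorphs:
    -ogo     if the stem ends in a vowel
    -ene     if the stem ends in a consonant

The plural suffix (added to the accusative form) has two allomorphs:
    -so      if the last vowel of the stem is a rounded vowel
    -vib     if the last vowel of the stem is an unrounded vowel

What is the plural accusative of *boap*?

boapenevib

*boap*: final sound = /p/, a consonant → -ene → *boapene*.
The accusative form *boapene* — last vowel /e/ (an unrounded vowel) → -vib → *boapenevib*.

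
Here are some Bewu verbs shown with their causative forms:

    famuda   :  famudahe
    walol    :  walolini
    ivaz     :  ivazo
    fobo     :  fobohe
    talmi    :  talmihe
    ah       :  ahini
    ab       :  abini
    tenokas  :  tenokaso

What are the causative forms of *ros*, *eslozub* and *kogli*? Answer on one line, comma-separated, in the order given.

The alternation tracks the final sound of the stem — -o when the stem ends in a sibilant (*ivaz*, *tenokas*); -ini when the stem ends in a non-sibilant consonant (*walol*, *ah*, *ab*); -he when the stem ends in a vowel (*famuda*, *fobo*, *talmi*).
*ros*: final sound = /s/, a sibilant → -o → *roso*.
*eslozub* — final sound /b/ (a non-sibilant consonant) → -ini → *eslozubini*.
*kogli* — final sound /i/ (a vowel) → -he → *koglihe*.

roso, eslozubini, koglihe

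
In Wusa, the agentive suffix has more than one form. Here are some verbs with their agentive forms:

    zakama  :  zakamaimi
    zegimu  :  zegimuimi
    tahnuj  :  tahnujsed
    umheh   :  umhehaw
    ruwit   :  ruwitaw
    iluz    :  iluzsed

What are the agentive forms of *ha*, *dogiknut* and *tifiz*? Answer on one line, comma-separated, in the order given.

haimi, dogiknutaw, tifizsed

Looking at the final sound of each stem: -aw when the stem ends in a voiceless consonant (*umheh*, *ruwit*); -sed when the stem ends in a voiced consonant (*tahnuj*, *iluz*); -imi when the stem ends in a vowel (*zakama*, *zegimu*).
*ha*: final sound = /a/, a vowel → -imi → *haimi*.
The final sound of *dogiknut* is /t/, which is a voiceless consonant, so the suffix is -aw, giving *dogiknutaw*.
The final sound of *tifiz* is /z/, which is a voiced consonant, so the suffix is -sed, giving *tifizsed*.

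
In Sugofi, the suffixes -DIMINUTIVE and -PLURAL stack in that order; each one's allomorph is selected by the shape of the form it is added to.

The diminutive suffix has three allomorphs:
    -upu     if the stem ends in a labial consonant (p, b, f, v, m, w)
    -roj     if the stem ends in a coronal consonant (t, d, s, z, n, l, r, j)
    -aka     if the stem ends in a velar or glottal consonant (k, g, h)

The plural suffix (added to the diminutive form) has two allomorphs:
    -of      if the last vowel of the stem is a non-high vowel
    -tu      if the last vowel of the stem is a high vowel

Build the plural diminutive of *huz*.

huzrojof

Since the final consonant of *huz* is /z/ (coronal), it takes -roj, giving *huzroj*.
The last vowel of the diminutive form *huzroj* is /o/, which is a non-high vowel, so the plural suffix is -of, giving *huzrojof*.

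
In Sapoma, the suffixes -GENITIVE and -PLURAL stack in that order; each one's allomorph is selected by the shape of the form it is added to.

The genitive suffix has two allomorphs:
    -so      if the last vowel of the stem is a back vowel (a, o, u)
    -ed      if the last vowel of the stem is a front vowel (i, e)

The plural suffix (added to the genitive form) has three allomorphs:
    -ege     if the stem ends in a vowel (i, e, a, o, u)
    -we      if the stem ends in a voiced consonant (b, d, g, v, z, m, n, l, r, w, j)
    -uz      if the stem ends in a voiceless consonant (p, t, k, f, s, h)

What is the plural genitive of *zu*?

zusoege

*zu*: last vowel = /u/, a back vowel → -so → *zuso*.
The genitive form *zuso*: final sound = /o/, a vowel → -ege → *zusoege*.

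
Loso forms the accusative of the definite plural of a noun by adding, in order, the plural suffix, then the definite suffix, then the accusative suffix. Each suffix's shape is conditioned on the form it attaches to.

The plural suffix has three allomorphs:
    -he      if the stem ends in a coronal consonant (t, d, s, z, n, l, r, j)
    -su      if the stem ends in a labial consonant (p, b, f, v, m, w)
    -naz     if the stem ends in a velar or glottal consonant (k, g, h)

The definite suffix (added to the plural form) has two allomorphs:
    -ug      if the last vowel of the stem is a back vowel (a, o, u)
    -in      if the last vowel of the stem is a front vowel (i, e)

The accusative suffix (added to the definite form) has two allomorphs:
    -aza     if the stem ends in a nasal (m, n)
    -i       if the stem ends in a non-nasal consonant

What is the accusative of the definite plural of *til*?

tilheinaza

Since the final consonant of *til* is /l/ (coronal), it takes -he, giving *tilhe*.
The plural form *tilhe*: last vowel = /e/, a front vowel → -in → *tilhein*.
The definite form *tilhein* — final consonant /n/ (a nasal) → -aza → *tilheinaza*.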